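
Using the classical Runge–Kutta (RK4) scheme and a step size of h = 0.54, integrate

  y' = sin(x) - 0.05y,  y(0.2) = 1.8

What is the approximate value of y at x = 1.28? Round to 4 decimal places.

2.3840

RK4: k1 = f(x_n, y_n); k2 = f(x_n + h/2, y_n + (h/2)·k1); k3 = f(x_n + h/2, y_n + (h/2)·k2); k4 = f(x_n + h, y_n + h·k3); y_{n+1} = y_n + (h/6)·(k1 + 2k2 + 2k3 + k4).
x=0.200000, y=1.800000:
  k1 = f(0.200000, 1.800000) = 0.108669
  k2 = f(0.470000, 1.829341) = 0.361419
  k3 = f(0.470000, 1.897583) = 0.358007
  k4 = f(0.740000, 1.993324) = 0.574622
  y ← 1.800000 + (0.54/6)·(k1 + 2k2 + 2k3 + k4) = 1.990993
x=0.740000, y=1.990993:
  k1 = f(0.740000, 1.990993) = 0.574738
  k2 = f(1.010000, 2.146172) = 0.739523
  k3 = f(1.010000, 2.190664) = 0.737299
  k4 = f(1.280000, 2.389134) = 0.838559
  y ← 1.990993 + (0.54/6)·(k1 + 2k2 + 2k3 + k4) = 2.384018
y(1.28) ≈ 2.3840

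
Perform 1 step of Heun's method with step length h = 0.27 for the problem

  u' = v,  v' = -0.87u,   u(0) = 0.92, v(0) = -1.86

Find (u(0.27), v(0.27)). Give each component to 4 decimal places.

Heun on (u,v): k1 = f(t_n, state_n); k2 = f(t_n + h, state_n + h·k1); state_{n+1} = state_n + (h/2)·(k1 + k2).
0.000000: (0.920000, -1.860000)
  k1 = (-1.860000, -0.800400)
  predictor → (0.417800, -2.076108)
  k2 = (-2.076108, -0.363486)
  → (0.388625, -2.017125)
(u(0.27), v(0.27)) ≈ (0.3886, -2.0171)

0.3886, -2.0171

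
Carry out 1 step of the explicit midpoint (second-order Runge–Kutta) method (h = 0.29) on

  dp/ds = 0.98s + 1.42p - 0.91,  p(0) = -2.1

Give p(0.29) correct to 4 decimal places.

Midpoint: k1 = f(s_n, p_n); k2 = f(s_n + h/2, p_n + (h/2)·k1); p_{n+1} = p_n + h·k2.
s=0.000000, p=-2.100000:
  k1 = f(0.000000, -2.100000) = -3.892000
  k2 = f(0.145000, -2.664340) = -4.551263
  p ← -2.100000 + 0.29·(-4.551263) = -3.419866
p(0.29) ≈ -3.4199

-3.4199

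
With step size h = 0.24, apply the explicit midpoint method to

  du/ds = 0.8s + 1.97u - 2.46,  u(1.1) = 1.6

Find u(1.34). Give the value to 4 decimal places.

Midpoint: k1 = f(s_n, u_n); k2 = f(s_n + h/2, u_n + (h/2)·k1); u_{n+1} = u_n + h·k2.
s=1.100000, u=1.600000:
  k1 = f(1.100000, 1.600000) = 1.572000
  k2 = f(1.220000, 1.788640) = 2.039621
  u ← 1.600000 + 0.24·2.039621 = 2.089509
u(1.34) ≈ 2.0895

2.0895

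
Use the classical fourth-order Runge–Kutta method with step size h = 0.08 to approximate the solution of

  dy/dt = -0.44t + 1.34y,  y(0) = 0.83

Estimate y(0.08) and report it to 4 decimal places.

RK4: k1 = f(t_n, y_n); k2 = f(t_n + h/2, y_n + (h/2)·k1); k3 = f(t_n + h/2, y_n + (h/2)·k2); k4 = f(t_n + h, y_n + h·k3); y_{n+1} = y_n + (h/6)·(k1 + 2k2 + 2k3 + k4).
t=0.000000, y=0.830000:
  k1 = f(0.000000, 0.830000) = 1.112200
  k2 = f(0.040000, 0.874488) = 1.154214
  k3 = f(0.040000, 0.876169) = 1.156466
  k4 = f(0.080000, 0.922517) = 1.200973
  y ← 0.830000 + (0.08/6)·(k1 + 2k2 + 2k3 + k4) = 0.922460
y(0.08) ≈ 0.9225

0.9225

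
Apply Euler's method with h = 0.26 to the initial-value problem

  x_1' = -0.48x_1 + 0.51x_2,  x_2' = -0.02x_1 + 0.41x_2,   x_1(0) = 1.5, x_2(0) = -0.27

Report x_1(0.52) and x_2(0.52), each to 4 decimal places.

1.0770, -0.3459

Euler on (x_1,x_2): x_1_{n+1} = x_1_n + h·x_1', x_2_{n+1} = x_2_n + h·x_2'.
0.000000: (1.500000, -0.270000); f=(-0.857700, -0.140700) → (1.276998, -0.306582)
0.260000: (1.276998, -0.306582); f=(-0.769316, -0.151239) → (1.076976, -0.345904)
(x_1(0.52), x_2(0.52)) ≈ (1.0770, -0.3459)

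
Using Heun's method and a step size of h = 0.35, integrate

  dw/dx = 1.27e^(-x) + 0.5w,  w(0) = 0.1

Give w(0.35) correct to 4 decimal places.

0.5368

Heun: k1 = f(x_n, w_n); k2 = f(x_n + h, w_n + h·k1); w_{n+1} = w_n + (h/2)·(k1 + k2).
x=0.000000, w=0.100000:
  k1 = f(0.000000, 0.100000) = 1.320000
  k2 = f(0.350000, 0.562000) = 1.175954
  w ← 0.100000 + (0.35/2)·(1.320000 + 1.175954) = 0.536792
w(0.35) ≈ 0.5368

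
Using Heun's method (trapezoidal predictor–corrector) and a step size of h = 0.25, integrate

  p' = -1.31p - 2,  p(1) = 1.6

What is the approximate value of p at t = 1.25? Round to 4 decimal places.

Heun: k1 = f(t_n, p_n); k2 = f(t_n + h, p_n + h·k1); p_{n+1} = p_n + (h/2)·(k1 + k2).
t=1.000000, p=1.600000:
  k1 = f(1.000000, 1.600000) = -4.096000
  k2 = f(1.250000, 0.576000) = -2.754560
  p ← 1.600000 + (0.25/2)·(-4.096000 + (-2.754560)) = 0.743680
p(1.25) ≈ 0.7437

0.7437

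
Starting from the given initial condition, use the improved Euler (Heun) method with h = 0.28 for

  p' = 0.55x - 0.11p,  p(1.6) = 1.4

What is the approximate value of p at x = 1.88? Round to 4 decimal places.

1.6217

Heun: k1 = f(x_n, p_n); k2 = f(x_n + h, p_n + h·k1); p_{n+1} = p_n + (h/2)·(k1 + k2).
x=1.600000, p=1.400000:
  k1 = f(1.600000, 1.400000) = 0.726000
  k2 = f(1.880000, 1.603280) = 0.857639
  p ← 1.400000 + (0.28/2)·(0.726000 + 0.857639) = 1.621709
p(1.88) ≈ 1.6217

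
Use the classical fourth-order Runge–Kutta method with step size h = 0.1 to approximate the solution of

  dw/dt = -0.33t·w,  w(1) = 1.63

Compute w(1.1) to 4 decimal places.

1.5745

RK4: k1 = f(t_n, w_n); k2 = f(t_n + h/2, w_n + (h/2)·k1); k3 = f(t_n + h/2, w_n + (h/2)·k2); k4 = f(t_n + h, w_n + h·k3); w_{n+1} = w_n + (h/6)·(k1 + 2k2 + 2k3 + k4).
t=1.000000, w=1.630000:
  k1 = f(1.000000, 1.630000) = -0.537900
  k2 = f(1.050000, 1.603105) = -0.555476
  k3 = f(1.050000, 1.602226) = -0.555171
  k4 = f(1.100000, 1.574483) = -0.571537
  w ← 1.630000 + (0.1/6)·(k1 + 2k2 + 2k3 + k4) = 1.574488
w(1.1) ≈ 1.5745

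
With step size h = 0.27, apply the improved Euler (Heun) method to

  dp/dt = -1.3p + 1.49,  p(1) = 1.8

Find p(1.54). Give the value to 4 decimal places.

Heun: k1 = f(t_n, p_n); k2 = f(t_n + h, p_n + h·k1); p_{n+1} = p_n + (h/2)·(k1 + k2).
t=1.000000, p=1.800000:
  k1 = f(1.000000, 1.800000) = -0.850000
  k2 = f(1.270000, 1.570500) = -0.551650
  p ← 1.800000 + (0.27/2)·(-0.850000 + (-0.551650)) = 1.610777
t=1.270000, p=1.610777:
  k1 = f(1.270000, 1.610777) = -0.604010
  k2 = f(1.540000, 1.447694) = -0.392003
  p ← 1.610777 + (0.27/2)·(-0.604010 + (-0.392003)) = 1.476315
p(1.54) ≈ 1.4763

1.4763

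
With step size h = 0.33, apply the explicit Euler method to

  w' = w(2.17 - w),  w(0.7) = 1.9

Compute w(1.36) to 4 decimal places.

2.1381

Euler: w_{n+1} = w_n + h·f(x_n, w_n).
x=0.700000, w=1.900000: f=0.513000 → w ← 1.900000 + 0.33·0.513000 = 2.069290
x=1.030000, w=2.069290: f=0.208398 → w ← 2.069290 + 0.33·0.208398 = 2.138061
w(1.36) ≈ 2.1381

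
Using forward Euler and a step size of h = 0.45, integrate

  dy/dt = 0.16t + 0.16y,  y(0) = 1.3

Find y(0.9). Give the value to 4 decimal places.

1.5263

Euler: y_{n+1} = y_n + h·f(t_n, y_n).
t=0.000000, y=1.300000: f=0.208000 → y ← 1.300000 + 0.45·0.208000 = 1.393600
t=0.450000, y=1.393600: f=0.294976 → y ← 1.393600 + 0.45·0.294976 = 1.526339
y(0.9) ≈ 1.5263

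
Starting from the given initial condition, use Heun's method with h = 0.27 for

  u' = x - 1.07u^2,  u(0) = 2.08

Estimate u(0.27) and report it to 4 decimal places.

1.3920

Heun: k1 = f(x_n, u_n); k2 = f(x_n + h, u_n + h·k1); u_{n+1} = u_n + (h/2)·(k1 + k2).
x=0.000000, u=2.080000:
  k1 = f(0.000000, 2.080000) = -4.629248
  k2 = f(0.270000, 0.830103) = -0.467306
  u ← 2.080000 + (0.27/2)·(-4.629248 + (-0.467306)) = 1.391965
u(0.27) ≈ 1.3920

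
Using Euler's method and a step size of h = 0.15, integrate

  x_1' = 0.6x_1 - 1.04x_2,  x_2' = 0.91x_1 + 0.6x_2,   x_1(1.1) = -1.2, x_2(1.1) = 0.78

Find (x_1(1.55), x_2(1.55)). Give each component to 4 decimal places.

-1.9016, 0.3755

Euler on (x_1,x_2): x_1_{n+1} = x_1_n + h·x_1', x_2_{n+1} = x_2_n + h·x_2'.
1.100000: (-1.200000, 0.780000); f=(-1.531200, -0.624000) → (-1.429680, 0.686400)
1.250000: (-1.429680, 0.686400); f=(-1.571664, -0.889169) → (-1.665430, 0.553025)
1.400000: (-1.665430, 0.553025); f=(-1.574403, -1.183726) → (-1.901590, 0.375466)
(x_1(1.55), x_2(1.55)) ≈ (-1.9016, 0.3755)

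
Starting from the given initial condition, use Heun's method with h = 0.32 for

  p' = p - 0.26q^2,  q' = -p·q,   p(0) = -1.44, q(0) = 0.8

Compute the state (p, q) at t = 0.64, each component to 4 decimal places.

-3.1427, 2.8289

Heun on (p,q): k1 = f(t_n, state_n); k2 = f(t_n + h, state_n + h·k1); state_{n+1} = state_n + (h/2)·(k1 + k2).
0.000000: (-1.440000, 0.800000)
  k1 = (-1.606400, 1.152000)
  predictor → (-1.954048, 1.168640)
  k2 = (-2.309135, 2.283579)
  → (-2.066486, 1.349693)
0.320000: (-2.066486, 1.349693)
  k1 = (-2.540120, 2.789120)
  predictor → (-2.879324, 2.242211)
  k2 = (-4.186477, 6.456052)
  → (-3.142741, 2.828920)
(p(0.64), q(0.64)) ≈ (-3.1427, 2.8289)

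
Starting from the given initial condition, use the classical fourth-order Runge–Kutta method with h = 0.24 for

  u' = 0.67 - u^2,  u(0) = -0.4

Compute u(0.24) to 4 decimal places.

-0.2665

RK4: k1 = f(t_n, u_n); k2 = f(t_n + h/2, u_n + (h/2)·k1); k3 = f(t_n + h/2, u_n + (h/2)·k2); k4 = f(t_n + h, u_n + h·k3); u_{n+1} = u_n + (h/6)·(k1 + 2k2 + 2k3 + k4).
t=0.000000, u=-0.400000:
  k1 = f(0.000000, -0.400000) = 0.510000
  k2 = f(0.120000, -0.338800) = 0.555215
  k3 = f(0.120000, -0.333374) = 0.558862
  k4 = f(0.240000, -0.265873) = 0.599311
  u ← -0.400000 + (0.24/6)·(k1 + 2k2 + 2k3 + k4) = -0.266501
u(0.24) ≈ -0.2665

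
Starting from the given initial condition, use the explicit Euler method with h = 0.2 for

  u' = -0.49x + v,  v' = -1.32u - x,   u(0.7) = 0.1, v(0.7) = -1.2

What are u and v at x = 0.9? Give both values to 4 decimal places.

-0.2086, -1.3664

Euler on (u,v): u_{n+1} = u_n + h·u', v_{n+1} = v_n + h·v'.
0.700000: (0.100000, -1.200000); f=(-1.543000, -0.832000) → (-0.208600, -1.366400)
(u(0.9), v(0.9)) ≈ (-0.2086, -1.3664)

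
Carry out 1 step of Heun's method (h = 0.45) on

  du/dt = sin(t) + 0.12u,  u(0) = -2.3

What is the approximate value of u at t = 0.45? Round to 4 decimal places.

-2.3297

Heun: k1 = f(t_n, u_n); k2 = f(t_n + h, u_n + h·k1); u_{n+1} = u_n + (h/2)·(k1 + k2).
t=0.000000, u=-2.300000:
  k1 = f(0.000000, -2.300000) = -0.276000
  k2 = f(0.450000, -2.424200) = 0.144062
  u ← -2.300000 + (0.45/2)·(-0.276000 + 0.144062) = -2.329686
u(0.45) ≈ -2.3297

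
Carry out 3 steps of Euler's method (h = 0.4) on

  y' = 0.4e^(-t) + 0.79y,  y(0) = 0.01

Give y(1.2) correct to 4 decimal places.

Euler: y_{n+1} = y_n + h·f(t_n, y_n).
t=0.000000, y=0.010000: f=0.407900 → y ← 0.010000 + 0.4·0.407900 = 0.173160
t=0.400000, y=0.173160: f=0.404924 → y ← 0.173160 + 0.4·0.404924 = 0.335130
t=0.800000, y=0.335130: f=0.444484 → y ← 0.335130 + 0.4·0.444484 = 0.512923
y(1.2) ≈ 0.5129

0.5129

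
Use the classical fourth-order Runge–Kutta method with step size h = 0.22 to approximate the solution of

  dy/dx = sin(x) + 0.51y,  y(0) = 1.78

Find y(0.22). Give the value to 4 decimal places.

RK4: k1 = f(x_n, y_n); k2 = f(x_n + h/2, y_n + (h/2)·k1); k3 = f(x_n + h/2, y_n + (h/2)·k2); k4 = f(x_n + h, y_n + h·k3); y_{n+1} = y_n + (h/6)·(k1 + 2k2 + 2k3 + k4).
x=0.000000, y=1.780000:
  k1 = f(0.000000, 1.780000) = 0.907800
  k2 = f(0.110000, 1.879858) = 1.068506
  k3 = f(0.110000, 1.897536) = 1.077521
  k4 = f(0.220000, 2.017055) = 1.246928
  y ← 1.780000 + (0.22/6)·(k1 + 2k2 + 2k3 + k4) = 2.016382
y(0.22) ≈ 2.0164

2.0164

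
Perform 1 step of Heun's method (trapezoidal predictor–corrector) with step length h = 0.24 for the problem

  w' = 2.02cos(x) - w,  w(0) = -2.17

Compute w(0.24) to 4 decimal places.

Heun: k1 = f(x_n, w_n); k2 = f(x_n + h, w_n + h·k1); w_{n+1} = w_n + (h/2)·(k1 + k2).
x=0.000000, w=-2.170000:
  k1 = f(0.000000, -2.170000) = 4.190000
  k2 = f(0.240000, -1.164400) = 3.126503
  w ← -2.170000 + (0.24/2)·(4.190000 + 3.126503) = -1.292020
w(0.24) ≈ -1.2920

-1.2920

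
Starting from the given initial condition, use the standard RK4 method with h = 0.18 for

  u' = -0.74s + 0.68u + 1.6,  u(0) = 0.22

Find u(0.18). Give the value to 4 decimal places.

RK4: k1 = f(s_n, u_n); k2 = f(s_n + h/2, u_n + (h/2)·k1); k3 = f(s_n + h/2, u_n + (h/2)·k2); k4 = f(s_n + h, u_n + h·k3); u_{n+1} = u_n + (h/6)·(k1 + 2k2 + 2k3 + k4).
s=0.000000, u=0.220000:
  k1 = f(0.000000, 0.220000) = 1.749600
  k2 = f(0.090000, 0.377464) = 1.790076
  k3 = f(0.090000, 0.381107) = 1.792553
  k4 = f(0.180000, 0.542659) = 1.835808
  u ← 0.220000 + (0.18/6)·(k1 + 2k2 + 2k3 + k4) = 0.542520
u(0.18) ≈ 0.5425

0.5425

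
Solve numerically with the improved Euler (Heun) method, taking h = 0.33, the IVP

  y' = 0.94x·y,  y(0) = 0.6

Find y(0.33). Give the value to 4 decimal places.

Heun: k1 = f(x_n, y_n); k2 = f(x_n + h, y_n + h·k1); y_{n+1} = y_n + (h/2)·(k1 + k2).
x=0.000000, y=0.600000:
  k1 = f(0.000000, 0.600000) = 0.000000
  k2 = f(0.330000, 0.600000) = 0.186120
  y ← 0.600000 + (0.33/2)·(0.000000 + 0.186120) = 0.630710
y(0.33) ≈ 0.6307

0.6307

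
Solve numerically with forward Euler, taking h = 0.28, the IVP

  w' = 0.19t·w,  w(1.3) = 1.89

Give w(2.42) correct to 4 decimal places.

Euler: w_{n+1} = w_n + h·f(t_n, w_n).
t=1.300000, w=1.890000: f=0.466830 → w ← 1.890000 + 0.28·0.466830 = 2.020712
t=1.580000, w=2.020712: f=0.606618 → w ← 2.020712 + 0.28·0.606618 = 2.190565
t=1.860000, w=2.190565: f=0.774146 → w ← 2.190565 + 0.28·0.774146 = 2.407326
t=2.140000, w=2.407326: f=0.978819 → w ← 2.407326 + 0.28·0.978819 = 2.681396
w(2.42) ≈ 2.6814

2.6814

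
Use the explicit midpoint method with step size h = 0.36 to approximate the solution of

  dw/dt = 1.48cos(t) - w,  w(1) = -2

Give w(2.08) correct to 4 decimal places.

Midpoint: k1 = f(t_n, w_n); k2 = f(t_n + h/2, w_n + (h/2)·k1); w_{n+1} = w_n + h·k2.
t=1.000000, w=-2.000000:
  k1 = f(1.000000, -2.000000) = 2.799647
  k2 = f(1.180000, -1.496063) = 2.059832
  w ← -2.000000 + 0.36·2.059832 = -1.258460
t=1.360000, w=-1.258460:
  k1 = f(1.360000, -1.258460) = 1.568134
  k2 = f(1.540000, -0.976196) = 1.021768
  w ← -1.258460 + 0.36·1.021768 = -0.890624
t=1.720000, w=-0.890624:
  k1 = f(1.720000, -0.890624) = 0.670621
  k2 = f(1.900000, -0.769912) = 0.291444
  w ← -0.890624 + 0.36·0.291444 = -0.785704
w(2.08) ≈ -0.7857

-0.7857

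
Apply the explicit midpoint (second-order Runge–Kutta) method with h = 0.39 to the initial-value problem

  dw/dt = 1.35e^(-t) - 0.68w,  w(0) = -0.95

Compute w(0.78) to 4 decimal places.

Midpoint: k1 = f(t_n, w_n); k2 = f(t_n + h/2, w_n + (h/2)·k1); w_{n+1} = w_n + h·k2.
t=0.000000, w=-0.950000:
  k1 = f(0.000000, -0.950000) = 1.996000
  k2 = f(0.195000, -0.560780) = 1.492157
  w ← -0.950000 + 0.39·1.492157 = -0.368059
t=0.390000, w=-0.368059:
  k1 = f(0.390000, -0.368059) = 1.164307
  k2 = f(0.585000, -0.141019) = 0.847986
  w ← -0.368059 + 0.39·0.847986 = -0.037344
w(0.78) ≈ -0.0373

-0.0373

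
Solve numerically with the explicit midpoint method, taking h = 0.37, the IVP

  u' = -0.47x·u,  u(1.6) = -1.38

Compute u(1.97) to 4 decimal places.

-1.0112

Midpoint: k1 = f(x_n, u_n); k2 = f(x_n + h/2, u_n + (h/2)·k1); u_{n+1} = u_n + h·k2.
x=1.600000, u=-1.380000:
  k1 = f(1.600000, -1.380000) = 1.037760
  k2 = f(1.785000, -1.188014) = 0.996685
  u ← -1.380000 + 0.37·0.996685 = -1.011227
u(1.97) ≈ -1.0112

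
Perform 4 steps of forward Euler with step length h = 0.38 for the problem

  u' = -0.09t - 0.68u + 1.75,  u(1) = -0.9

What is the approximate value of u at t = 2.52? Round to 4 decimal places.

Euler: u_{n+1} = u_n + h·f(t_n, u_n).
t=1.000000, u=-0.900000: f=2.272000 → u ← -0.900000 + 0.38·2.272000 = -0.036640
t=1.380000, u=-0.036640: f=1.650715 → u ← -0.036640 + 0.38·1.650715 = 0.590632
t=1.760000, u=0.590632: f=1.189970 → u ← 0.590632 + 0.38·1.189970 = 1.042821
t=2.140000, u=1.042821: f=0.848282 → u ← 1.042821 + 0.38·0.848282 = 1.365168
u(2.52) ≈ 1.3652

1.3652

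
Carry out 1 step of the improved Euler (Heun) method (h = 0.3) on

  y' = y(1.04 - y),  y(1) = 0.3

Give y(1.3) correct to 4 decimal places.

0.3703

Heun: k1 = f(t_n, y_n); k2 = f(t_n + h, y_n + h·k1); y_{n+1} = y_n + (h/2)·(k1 + k2).
t=1.000000, y=0.300000:
  k1 = f(1.000000, 0.300000) = 0.222000
  k2 = f(1.300000, 0.366600) = 0.246868
  y ← 0.300000 + (0.3/2)·(0.222000 + 0.246868) = 0.370330
y(1.3) ≈ 0.3703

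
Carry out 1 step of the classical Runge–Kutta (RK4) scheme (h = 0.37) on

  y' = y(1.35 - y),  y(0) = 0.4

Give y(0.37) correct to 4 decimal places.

RK4: k1 = f(x_n, y_n); k2 = f(x_n + h/2, y_n + (h/2)·k1); k3 = f(x_n + h/2, y_n + (h/2)·k2); k4 = f(x_n + h, y_n + h·k3); y_{n+1} = y_n + (h/6)·(k1 + 2k2 + 2k3 + k4).
x=0.000000, y=0.400000:
  k1 = f(0.000000, 0.400000) = 0.380000
  k2 = f(0.185000, 0.470300) = 0.413723
  k3 = f(0.185000, 0.476539) = 0.416238
  k4 = f(0.370000, 0.554008) = 0.440986
  y ← 0.400000 + (0.37/6)·(k1 + 2k2 + 2k3 + k4) = 0.552989
y(0.37) ≈ 0.5530

0.5530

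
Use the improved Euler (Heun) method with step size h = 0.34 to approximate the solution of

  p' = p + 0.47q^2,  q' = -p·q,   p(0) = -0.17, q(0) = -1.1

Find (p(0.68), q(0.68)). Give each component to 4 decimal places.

0.2425, -1.0985

Heun on (p,q): k1 = f(t_n, state_n); k2 = f(t_n + h, state_n + h·k1); state_{n+1} = state_n + (h/2)·(k1 + k2).
0.000000: (-0.170000, -1.100000)
  k1 = (0.398700, -0.187000)
  predictor → (-0.034442, -1.163580)
  k2 = (0.601900, -0.040076)
  → (0.000102, -1.138603)
0.340000: (0.000102, -1.138603)
  k1 = (0.609418, 0.000116)
  predictor → (0.207304, -1.138563)
  k2 = (0.816578, 0.236029)
  → (0.242521, -1.098458)
(p(0.68), q(0.68)) ≈ (0.2425, -1.0985)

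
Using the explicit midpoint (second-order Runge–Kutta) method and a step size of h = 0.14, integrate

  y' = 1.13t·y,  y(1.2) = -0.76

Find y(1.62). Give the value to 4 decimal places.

Midpoint: k1 = f(t_n, y_n); k2 = f(t_n + h/2, y_n + (h/2)·k1); y_{n+1} = y_n + h·k2.
t=1.200000, y=-0.760000:
  k1 = f(1.200000, -0.760000) = -1.030560
  k2 = f(1.270000, -0.832139) = -1.194203
  y ← -0.760000 + 0.14·(-1.194203) = -0.927188
t=1.340000, y=-0.927188:
  k1 = f(1.340000, -0.927188) = -1.403949
  k2 = f(1.410000, -1.025465) = -1.633873
  y ← -0.927188 + 0.14·(-1.633873) = -1.155931
t=1.480000, y=-1.155931:
  k1 = f(1.480000, -1.155931) = -1.933178
  k2 = f(1.550000, -1.291253) = -2.261630
  y ← -1.155931 + 0.14·(-2.261630) = -1.472559
y(1.62) ≈ -1.4726

-1.4726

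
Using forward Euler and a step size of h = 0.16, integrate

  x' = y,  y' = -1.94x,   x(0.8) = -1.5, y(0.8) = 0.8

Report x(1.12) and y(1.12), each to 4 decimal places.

Euler on (x,y): x_{n+1} = x_n + h·x', y_{n+1} = y_n + h·y'.
0.800000: (-1.500000, 0.800000); f=(0.800000, 2.910000) → (-1.372000, 1.265600)
0.960000: (-1.372000, 1.265600); f=(1.265600, 2.661680) → (-1.169504, 1.691469)
(x(1.12), y(1.12)) ≈ (-1.1695, 1.6915)

-1.1695, 1.6915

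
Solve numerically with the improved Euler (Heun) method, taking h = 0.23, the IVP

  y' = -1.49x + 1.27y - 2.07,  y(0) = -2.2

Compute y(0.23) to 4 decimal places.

-3.5215

Heun: k1 = f(x_n, y_n); k2 = f(x_n + h, y_n + h·k1); y_{n+1} = y_n + (h/2)·(k1 + k2).
x=0.000000, y=-2.200000:
  k1 = f(0.000000, -2.200000) = -4.864000
  k2 = f(0.230000, -3.318720) = -6.627474
  y ← -2.200000 + (0.23/2)·(-4.864000 + (-6.627474)) = -3.521520
y(0.23) ≈ -3.5215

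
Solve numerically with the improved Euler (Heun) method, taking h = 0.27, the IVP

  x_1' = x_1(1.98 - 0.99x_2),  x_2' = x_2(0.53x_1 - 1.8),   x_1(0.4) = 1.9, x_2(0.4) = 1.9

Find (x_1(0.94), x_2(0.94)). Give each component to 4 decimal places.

Heun on (x_1,x_2): k1 = f(t_n, state_n); k2 = f(t_n + h, state_n + h·k1); state_{n+1} = state_n + (h/2)·(k1 + k2).
0.400000: (1.900000, 1.900000)
  k1 = (0.188100, -1.506700)
  predictor → (1.950787, 1.493191)
  k2 = (0.978790, -1.143908)
  → (2.057530, 1.542168)
0.670000: (2.057530, 1.542168)
  k1 = (0.932583, -1.094182)
  predictor → (2.309328, 1.246739)
  k2 = (1.722132, -0.718192)
  → (2.415917, 1.297497)
(x_1(0.94), x_2(0.94)) ≈ (2.4159, 1.2975)

2.4159, 1.2975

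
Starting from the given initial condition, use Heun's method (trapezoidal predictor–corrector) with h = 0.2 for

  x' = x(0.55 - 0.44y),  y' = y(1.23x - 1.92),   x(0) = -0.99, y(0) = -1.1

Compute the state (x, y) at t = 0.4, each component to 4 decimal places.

-1.3641, -0.3359

Heun on (x,y): k1 = f(t_n, state_n); k2 = f(t_n + h, state_n + h·k1); state_{n+1} = state_n + (h/2)·(k1 + k2).
0.000000: (-0.990000, -1.100000)
  k1 = (-1.023660, 3.451470)
  predictor → (-1.194732, -0.409706)
  k2 = (-0.872478, 1.388707)
  → (-1.179614, -0.615982)
0.200000: (-1.179614, -0.615982)
  k1 = (-0.968501, 2.076430)
  predictor → (-1.373314, -0.200696)
  k2 = (-0.876595, 0.724348)
  → (-1.364123, -0.335904)
(x(0.4), y(0.4)) ≈ (-1.3641, -0.3359)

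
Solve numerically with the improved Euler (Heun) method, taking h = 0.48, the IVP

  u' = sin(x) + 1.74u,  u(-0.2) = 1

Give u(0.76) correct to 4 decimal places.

5.0106

Heun: k1 = f(x_n, u_n); k2 = f(x_n + h, u_n + h·k1); u_{n+1} = u_n + (h/2)·(k1 + k2).
x=-0.200000, u=1.000000:
  k1 = f(-0.200000, 1.000000) = 1.541331
  k2 = f(0.280000, 1.739839) = 3.303675
  u ← 1.000000 + (0.48/2)·(1.541331 + 3.303675) = 2.162801
x=0.280000, u=2.162801:
  k1 = f(0.280000, 2.162801) = 4.039630
  k2 = f(0.760000, 4.101824) = 7.826095
  u ← 2.162801 + (0.48/2)·(4.039630 + 7.826095) = 5.010575
u(0.76) ≈ 5.0106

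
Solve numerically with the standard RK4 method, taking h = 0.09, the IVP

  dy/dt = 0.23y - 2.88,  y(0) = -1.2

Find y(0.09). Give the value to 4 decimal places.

-1.4870

RK4: k1 = f(t_n, y_n); k2 = f(t_n + h/2, y_n + (h/2)·k1); k3 = f(t_n + h/2, y_n + (h/2)·k2); k4 = f(t_n + h, y_n + h·k3); y_{n+1} = y_n + (h/6)·(k1 + 2k2 + 2k3 + k4).
t=0.000000, y=-1.200000:
  k1 = f(0.000000, -1.200000) = -3.156000
  k2 = f(0.045000, -1.342020) = -3.188665
  k3 = f(0.045000, -1.343490) = -3.189003
  k4 = f(0.090000, -1.487010) = -3.222012
  y ← -1.200000 + (0.09/6)·(k1 + 2k2 + 2k3 + k4) = -1.487000
y(0.09) ≈ -1.4870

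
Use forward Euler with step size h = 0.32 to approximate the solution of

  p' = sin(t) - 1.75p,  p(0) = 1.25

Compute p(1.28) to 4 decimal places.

Euler: p_{n+1} = p_n + h·f(t_n, p_n).
t=0.000000, p=1.250000: f=-2.187500 → p ← 1.250000 + 0.32·(-2.187500) = 0.550000
t=0.320000, p=0.550000: f=-0.647933 → p ← 0.550000 + 0.32·(-0.647933) = 0.342661
t=0.640000, p=0.342661: f=-0.002462 → p ← 0.342661 + 0.32·(-0.002462) = 0.341874
t=0.960000, p=0.341874: f=0.220913 → p ← 0.341874 + 0.32·0.220913 = 0.412566
p(1.28) ≈ 0.4126

0.4126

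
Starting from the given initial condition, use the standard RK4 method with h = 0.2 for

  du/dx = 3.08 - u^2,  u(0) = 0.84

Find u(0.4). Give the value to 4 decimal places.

1.4748

RK4: k1 = f(x_n, u_n); k2 = f(x_n + h/2, u_n + (h/2)·k1); k3 = f(x_n + h/2, u_n + (h/2)·k2); k4 = f(x_n + h, u_n + h·k3); u_{n+1} = u_n + (h/6)·(k1 + 2k2 + 2k3 + k4).
x=0.000000, u=0.840000:
  k1 = f(0.000000, 0.840000) = 2.374400
  k2 = f(0.100000, 1.077440) = 1.919123
  k3 = f(0.100000, 1.031912) = 2.015157
  k4 = f(0.200000, 1.243031) = 1.534873
  u ← 0.840000 + (0.2/6)·(k1 + 2k2 + 2k3 + k4) = 1.232594
x=0.200000, u=1.232594:
  k1 = f(0.200000, 1.232594) = 1.560711
  k2 = f(0.300000, 1.388666) = 1.151608
  k3 = f(0.300000, 1.347755) = 1.263556
  k4 = f(0.400000, 1.485306) = 0.873867
  u ← 1.232594 + (0.2/6)·(k1 + 2k2 + 2k3 + k4) = 1.474758
u(0.4) ≈ 1.4748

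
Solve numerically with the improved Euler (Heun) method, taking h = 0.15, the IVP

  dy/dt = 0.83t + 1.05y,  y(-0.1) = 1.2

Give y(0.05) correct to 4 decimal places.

Heun: k1 = f(t_n, y_n); k2 = f(t_n + h, y_n + h·k1); y_{n+1} = y_n + (h/2)·(k1 + k2).
t=-0.100000, y=1.200000:
  k1 = f(-0.100000, 1.200000) = 1.177000
  k2 = f(0.050000, 1.376550) = 1.486878
  y ← 1.200000 + (0.15/2)·(1.177000 + 1.486878) = 1.399791
y(0.05) ≈ 1.3998

1.3998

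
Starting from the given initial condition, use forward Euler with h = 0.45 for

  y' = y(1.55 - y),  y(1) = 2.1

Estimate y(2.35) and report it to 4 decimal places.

Euler: y_{n+1} = y_n + h·f(t_n, y_n).
t=1.000000, y=2.100000: f=-1.155000 → y ← 2.100000 + 0.45·(-1.155000) = 1.580250
t=1.450000, y=1.580250: f=-0.047803 → y ← 1.580250 + 0.45·(-0.047803) = 1.558739
t=1.900000, y=1.558739: f=-0.013622 → y ← 1.558739 + 0.45·(-0.013622) = 1.552609
y(2.35) ≈ 1.5526

1.5526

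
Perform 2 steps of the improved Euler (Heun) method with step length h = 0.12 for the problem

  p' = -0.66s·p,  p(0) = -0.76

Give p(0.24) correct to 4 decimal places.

-0.7457

Heun: k1 = f(s_n, p_n); k2 = f(s_n + h, p_n + h·k1); p_{n+1} = p_n + (h/2)·(k1 + k2).
s=0.000000, p=-0.760000:
  k1 = f(0.000000, -0.760000) = 0.000000
  k2 = f(0.120000, -0.760000) = 0.060192
  p ← -0.760000 + (0.12/2)·(0.000000 + 0.060192) = -0.756388
s=0.120000, p=-0.756388:
  k1 = f(0.120000, -0.756388) = 0.059906
  k2 = f(0.240000, -0.749200) = 0.118673
  p ← -0.756388 + (0.12/2)·(0.059906 + 0.118673) = -0.745674
p(0.24) ≈ -0.7457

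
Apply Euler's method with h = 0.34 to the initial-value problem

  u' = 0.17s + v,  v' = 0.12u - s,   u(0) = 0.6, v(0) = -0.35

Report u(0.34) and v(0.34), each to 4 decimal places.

0.4810, -0.3255

Euler on (u,v): u_{n+1} = u_n + h·u', v_{n+1} = v_n + h·v'.
0.000000: (0.600000, -0.350000); f=(-0.350000, 0.072000) → (0.481000, -0.325520)
(u(0.34), v(0.34)) ≈ (0.4810, -0.3255)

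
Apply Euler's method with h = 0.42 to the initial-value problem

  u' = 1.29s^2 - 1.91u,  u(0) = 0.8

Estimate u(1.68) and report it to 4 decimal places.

Euler: u_{n+1} = u_n + h·f(s_n, u_n).
s=0.000000, u=0.800000: f=-1.528000 → u ← 0.800000 + 0.42·(-1.528000) = 0.158240
s=0.420000, u=0.158240: f=-0.074682 → u ← 0.158240 + 0.42·(-0.074682) = 0.126873
s=0.840000, u=0.126873: f=0.667896 → u ← 0.126873 + 0.42·0.667896 = 0.407390
s=1.260000, u=0.407390: f=1.269890 → u ← 0.407390 + 0.42·1.269890 = 0.940743
u(1.68) ≈ 0.9407

0.9407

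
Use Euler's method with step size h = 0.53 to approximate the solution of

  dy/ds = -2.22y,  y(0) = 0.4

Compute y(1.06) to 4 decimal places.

0.0125

Euler: y_{n+1} = y_n + h·f(s_n, y_n).
s=0.000000, y=0.400000: f=-0.888000 → y ← 0.400000 + 0.53·(-0.888000) = -0.070640
s=0.530000, y=-0.070640: f=0.156821 → y ← -0.070640 + 0.53·0.156821 = 0.012475
y(1.06) ≈ 0.0125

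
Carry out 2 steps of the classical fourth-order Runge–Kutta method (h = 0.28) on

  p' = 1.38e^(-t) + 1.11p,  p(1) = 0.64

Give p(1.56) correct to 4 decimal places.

1.5021

RK4: k1 = f(t_n, p_n); k2 = f(t_n + h/2, p_n + (h/2)·k1); k3 = f(t_n + h/2, p_n + (h/2)·k2); k4 = f(t_n + h, p_n + h·k3); p_{n+1} = p_n + (h/6)·(k1 + 2k2 + 2k3 + k4).
t=1.000000, p=0.640000:
  k1 = f(1.000000, 0.640000) = 1.218074
  k2 = f(1.140000, 0.810530) = 1.341039
  k3 = f(1.140000, 0.827745) = 1.360148
  k4 = f(1.280000, 1.020841) = 1.516825
  p ← 0.640000 + (0.28/6)·(k1 + 2k2 + 2k3 + k4) = 1.019739
t=1.280000, p=1.019739:
  k1 = f(1.280000, 1.019739) = 1.515602
  k2 = f(1.420000, 1.231924) = 1.701001
  k3 = f(1.420000, 1.257879) = 1.729812
  k4 = f(1.560000, 1.504087) = 1.959524
  p ← 1.019739 + (0.28/6)·(k1 + 2k2 + 2k3 + k4) = 1.502121
p(1.56) ≈ 1.5021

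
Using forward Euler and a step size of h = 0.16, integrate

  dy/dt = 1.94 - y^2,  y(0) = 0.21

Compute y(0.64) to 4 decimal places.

Euler: y_{n+1} = y_n + h·f(t_n, y_n).
t=0.000000, y=0.210000: f=1.895900 → y ← 0.210000 + 0.16·1.895900 = 0.513344
t=0.160000, y=0.513344: f=1.676478 → y ← 0.513344 + 0.16·1.676478 = 0.781580
t=0.320000, y=0.781580: f=1.329132 → y ← 0.781580 + 0.16·1.329132 = 0.994242
t=0.480000, y=0.994242: f=0.951484 → y ← 0.994242 + 0.16·0.951484 = 1.146479
y(0.64) ≈ 1.1465

1.1465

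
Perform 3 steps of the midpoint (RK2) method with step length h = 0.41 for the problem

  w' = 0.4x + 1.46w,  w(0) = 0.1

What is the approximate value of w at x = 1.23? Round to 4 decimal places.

Midpoint: k1 = f(x_n, w_n); k2 = f(x_n + h/2, w_n + (h/2)·k1); w_{n+1} = w_n + h·k2.
x=0.000000, w=0.100000:
  k1 = f(0.000000, 0.100000) = 0.146000
  k2 = f(0.205000, 0.129930) = 0.271698
  w ← 0.100000 + 0.41·0.271698 = 0.211396
x=0.410000, w=0.211396:
  k1 = f(0.410000, 0.211396) = 0.472638
  k2 = f(0.615000, 0.308287) = 0.696099
  w ← 0.211396 + 0.41·0.696099 = 0.496797
x=0.820000, w=0.496797:
  k1 = f(0.820000, 0.496797) = 1.053323
  k2 = f(1.025000, 0.712728) = 1.450583
  w ← 0.496797 + 0.41·1.450583 = 1.091536
w(1.23) ≈ 1.0915

1.0915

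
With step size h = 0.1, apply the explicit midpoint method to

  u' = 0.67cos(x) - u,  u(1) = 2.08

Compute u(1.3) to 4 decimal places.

1.6109

Midpoint: k1 = f(x_n, u_n); k2 = f(x_n + h/2, u_n + (h/2)·k1); u_{n+1} = u_n + h·k2.
x=1.000000, u=2.080000:
  k1 = f(1.000000, 2.080000) = -1.717997
  k2 = f(1.050000, 1.994100) = -1.660728
  u ← 2.080000 + 0.1·(-1.660728) = 1.913927
x=1.100000, u=1.913927:
  k1 = f(1.100000, 1.913927) = -1.610018
  k2 = f(1.150000, 1.833426) = -1.559740
  u ← 1.913927 + 0.1·(-1.559740) = 1.757953
x=1.200000, u=1.757953:
  k1 = f(1.200000, 1.757953) = -1.515174
  k2 = f(1.250000, 1.682195) = -1.470929
  u ← 1.757953 + 0.1·(-1.470929) = 1.610860
u(1.3) ≈ 1.6109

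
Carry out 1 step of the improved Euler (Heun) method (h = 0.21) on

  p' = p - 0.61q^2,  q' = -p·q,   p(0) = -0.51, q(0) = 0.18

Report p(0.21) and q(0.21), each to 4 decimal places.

-0.6334, 0.2026

Heun on (p,q): k1 = f(t_n, state_n); k2 = f(t_n + h, state_n + h·k1); state_{n+1} = state_n + (h/2)·(k1 + k2).
0.000000: (-0.510000, 0.180000)
  k1 = (-0.529764, 0.091800)
  predictor → (-0.621250, 0.199278)
  k2 = (-0.645475, 0.123802)
  → (-0.633400, 0.202638)
(p(0.21), q(0.21)) ≈ (-0.6334, 0.2026)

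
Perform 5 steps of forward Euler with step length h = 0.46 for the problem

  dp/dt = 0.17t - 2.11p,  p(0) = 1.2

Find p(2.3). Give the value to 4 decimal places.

Euler: p_{n+1} = p_n + h·f(t_n, p_n).
t=0.000000, p=1.200000: f=-2.532000 → p ← 1.200000 + 0.46·(-2.532000) = 0.035280
t=0.460000, p=0.035280: f=0.003759 → p ← 0.035280 + 0.46·0.003759 = 0.037009
t=0.920000, p=0.037009: f=0.078311 → p ← 0.037009 + 0.46·0.078311 = 0.073032
t=1.380000, p=0.073032: f=0.080502 → p ← 0.073032 + 0.46·0.080502 = 0.110063
t=1.840000, p=0.110063: f=0.080567 → p ← 0.110063 + 0.46·0.080567 = 0.147124
p(2.3) ≈ 0.1471

0.1471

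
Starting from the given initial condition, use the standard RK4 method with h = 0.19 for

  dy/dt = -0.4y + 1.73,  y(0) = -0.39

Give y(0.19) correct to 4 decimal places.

-0.0449

RK4: k1 = f(t_n, y_n); k2 = f(t_n + h/2, y_n + (h/2)·k1); k3 = f(t_n + h/2, y_n + (h/2)·k2); k4 = f(t_n + h, y_n + h·k3); y_{n+1} = y_n + (h/6)·(k1 + 2k2 + 2k3 + k4).
t=0.000000, y=-0.390000:
  k1 = f(0.000000, -0.390000) = 1.886000
  k2 = f(0.095000, -0.210830) = 1.814332
  k3 = f(0.095000, -0.217638) = 1.817055
  k4 = f(0.190000, -0.044759) = 1.747904
  y ← -0.390000 + (0.19/6)·(k1 + 2k2 + 2k3 + k4) = -0.044939
y(0.19) ≈ -0.0449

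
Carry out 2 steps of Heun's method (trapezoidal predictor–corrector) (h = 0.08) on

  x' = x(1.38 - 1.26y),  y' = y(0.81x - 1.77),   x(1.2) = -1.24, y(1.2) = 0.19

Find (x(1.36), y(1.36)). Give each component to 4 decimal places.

Heun on (x,y): k1 = f(t_n, state_n); k2 = f(t_n + h, state_n + h·k1); state_{n+1} = state_n + (h/2)·(k1 + k2).
1.200000: (-1.240000, 0.190000)
  k1 = (-1.414344, -0.527136)
  predictor → (-1.353148, 0.147829)
  k2 = (-1.615300, -0.423686)
  → (-1.361186, 0.151967)
1.280000: (-1.361186, 0.151967)
  k1 = (-1.617798, -0.436535)
  predictor → (-1.490610, 0.117044)
  k2 = (-1.837212, -0.348487)
  → (-1.499386, 0.120566)
(x(1.36), y(1.36)) ≈ (-1.4994, 0.1206)

-1.4994, 0.1206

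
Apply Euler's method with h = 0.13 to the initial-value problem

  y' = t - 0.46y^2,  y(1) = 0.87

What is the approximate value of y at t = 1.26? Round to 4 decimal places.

Euler: y_{n+1} = y_n + h·f(t_n, y_n).
t=1.000000, y=0.870000: f=0.651826 → y ← 0.870000 + 0.13·0.651826 = 0.954737
t=1.130000, y=0.954737: f=0.710699 → y ← 0.954737 + 0.13·0.710699 = 1.047128
y(1.26) ≈ 1.0471

1.0471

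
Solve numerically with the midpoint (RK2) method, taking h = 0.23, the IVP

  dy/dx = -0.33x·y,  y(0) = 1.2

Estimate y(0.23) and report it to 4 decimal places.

Midpoint: k1 = f(x_n, y_n); k2 = f(x_n + h/2, y_n + (h/2)·k1); y_{n+1} = y_n + h·k2.
x=0.000000, y=1.200000:
  k1 = f(0.000000, 1.200000) = 0.000000
  k2 = f(0.115000, 1.200000) = -0.045540
  y ← 1.200000 + 0.23·(-0.045540) = 1.189526
y(0.23) ≈ 1.1895

1.1895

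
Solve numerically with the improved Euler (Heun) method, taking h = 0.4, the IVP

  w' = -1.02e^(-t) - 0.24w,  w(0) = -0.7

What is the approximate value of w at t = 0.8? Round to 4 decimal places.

Heun: k1 = f(t_n, w_n); k2 = f(t_n + h, w_n + h·k1); w_{n+1} = w_n + (h/2)·(k1 + k2).
t=0.000000, w=-0.700000:
  k1 = f(0.000000, -0.700000) = -0.852000
  k2 = f(0.400000, -1.040800) = -0.433934
  w ← -0.700000 + (0.4/2)·(-0.852000 + (-0.433934)) = -0.957187
t=0.400000, w=-0.957187:
  k1 = f(0.400000, -0.957187) = -0.454002
  k2 = f(0.800000, -1.138788) = -0.185007
  w ← -0.957187 + (0.4/2)·(-0.454002 + (-0.185007)) = -1.084989
w(0.8) ≈ -1.0850

-1.0850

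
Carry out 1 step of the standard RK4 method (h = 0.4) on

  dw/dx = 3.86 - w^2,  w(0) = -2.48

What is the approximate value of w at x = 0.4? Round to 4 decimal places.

-6.2011

RK4: k1 = f(x_n, w_n); k2 = f(x_n + h/2, w_n + (h/2)·k1); k3 = f(x_n + h/2, w_n + (h/2)·k2); k4 = f(x_n + h, w_n + h·k3); w_{n+1} = w_n + (h/6)·(k1 + 2k2 + 2k3 + k4).
x=0.000000, w=-2.480000:
  k1 = f(0.000000, -2.480000) = -2.290400
  k2 = f(0.200000, -2.938080) = -4.772314
  k3 = f(0.200000, -3.434463) = -7.935535
  k4 = f(0.400000, -5.654214) = -28.110135
  w ← -2.480000 + (0.4/6)·(k1 + 2k2 + 2k3 + k4) = -6.201082
w(0.4) ≈ -6.2011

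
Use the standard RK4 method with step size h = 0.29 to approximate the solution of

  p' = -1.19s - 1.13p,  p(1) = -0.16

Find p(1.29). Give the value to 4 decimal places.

RK4: k1 = f(s_n, p_n); k2 = f(s_n + h/2, p_n + (h/2)·k1); k3 = f(s_n + h/2, p_n + (h/2)·k2); k4 = f(s_n + h, p_n + h·k3); p_{n+1} = p_n + (h/6)·(k1 + 2k2 + 2k3 + k4).
s=1.000000, p=-0.160000:
  k1 = f(1.000000, -0.160000) = -1.009200
  k2 = f(1.145000, -0.306334) = -1.016393
  k3 = f(1.145000, -0.307377) = -1.015214
  k4 = f(1.290000, -0.454412) = -1.021614
  p ← -0.160000 + (0.29/6)·(k1 + 2k2 + 2k3 + k4) = -0.454545
p(1.29) ≈ -0.4545

-0.4545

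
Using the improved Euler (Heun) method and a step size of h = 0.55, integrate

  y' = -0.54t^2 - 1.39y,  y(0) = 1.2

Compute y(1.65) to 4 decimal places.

Heun: k1 = f(t_n, y_n); k2 = f(t_n + h, y_n + h·k1); y_{n+1} = y_n + (h/2)·(k1 + k2).
t=0.000000, y=1.200000:
  k1 = f(0.000000, 1.200000) = -1.668000
  k2 = f(0.550000, 0.282600) = -0.556164
  y ← 1.200000 + (0.55/2)·(-1.668000 + (-0.556164)) = 0.588355
t=0.550000, y=0.588355:
  k1 = f(0.550000, 0.588355) = -0.981163
  k2 = f(1.100000, 0.048715) = -0.721114
  y ← 0.588355 + (0.55/2)·(-0.981163 + (-0.721114)) = 0.120229
t=1.100000, y=0.120229:
  k1 = f(1.100000, 0.120229) = -0.820518
  k2 = f(1.650000, -0.331056) = -1.009982
  y ← 0.120229 + (0.55/2)·(-0.820518 + (-1.009982)) = -0.383159
y(1.65) ≈ -0.3832

-0.3832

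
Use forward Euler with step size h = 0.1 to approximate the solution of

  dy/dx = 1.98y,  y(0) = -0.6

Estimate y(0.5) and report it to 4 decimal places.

Euler: y_{n+1} = y_n + h·f(x_n, y_n).
x=0.000000, y=-0.600000: f=-1.188000 → y ← -0.600000 + 0.1·(-1.188000) = -0.718800
x=0.100000, y=-0.718800: f=-1.423224 → y ← -0.718800 + 0.1·(-1.423224) = -0.861122
x=0.200000, y=-0.861122: f=-1.705022 → y ← -0.861122 + 0.1·(-1.705022) = -1.031625
x=0.300000, y=-1.031625: f=-2.042617 → y ← -1.031625 + 0.1·(-2.042617) = -1.235886
x=0.400000, y=-1.235886: f=-2.447055 → y ← -1.235886 + 0.1·(-2.447055) = -1.480592
y(0.5) ≈ -1.4806

-1.4806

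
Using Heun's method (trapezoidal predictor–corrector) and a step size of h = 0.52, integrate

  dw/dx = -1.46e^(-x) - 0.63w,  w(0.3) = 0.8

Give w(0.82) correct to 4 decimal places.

Heun: k1 = f(x_n, w_n); k2 = f(x_n + h, w_n + h·k1); w_{n+1} = w_n + (h/2)·(k1 + k2).
x=0.300000, w=0.800000:
  k1 = f(0.300000, 0.800000) = -1.585595
  k2 = f(0.820000, -0.024509) = -0.627589
  w ← 0.800000 + (0.52/2)·(-1.585595 + (-0.627589)) = 0.224572
w(0.82) ≈ 0.2246

0.2246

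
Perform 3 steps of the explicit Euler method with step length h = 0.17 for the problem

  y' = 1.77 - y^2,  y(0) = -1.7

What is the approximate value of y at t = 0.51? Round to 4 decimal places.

Euler: y_{n+1} = y_n + h·f(t_n, y_n).
t=0.000000, y=-1.700000: f=-1.120000 → y ← -1.700000 + 0.17·(-1.120000) = -1.890400
t=0.170000, y=-1.890400: f=-1.803612 → y ← -1.890400 + 0.17·(-1.803612) = -2.197014
t=0.340000, y=-2.197014: f=-3.056871 → y ← -2.197014 + 0.17·(-3.056871) = -2.716682
y(0.51) ≈ -2.7167

-2.7167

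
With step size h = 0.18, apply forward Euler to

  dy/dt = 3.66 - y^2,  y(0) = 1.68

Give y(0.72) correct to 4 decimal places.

Euler: y_{n+1} = y_n + h·f(t_n, y_n).
t=0.000000, y=1.680000: f=0.837600 → y ← 1.680000 + 0.18·0.837600 = 1.830768
t=0.180000, y=1.830768: f=0.308289 → y ← 1.830768 + 0.18·0.308289 = 1.886260
t=0.360000, y=1.886260: f=0.102023 → y ← 1.886260 + 0.18·0.102023 = 1.904624
t=0.540000, y=1.904624: f=0.032407 → y ← 1.904624 + 0.18·0.032407 = 1.910457
y(0.72) ≈ 1.9105

1.9105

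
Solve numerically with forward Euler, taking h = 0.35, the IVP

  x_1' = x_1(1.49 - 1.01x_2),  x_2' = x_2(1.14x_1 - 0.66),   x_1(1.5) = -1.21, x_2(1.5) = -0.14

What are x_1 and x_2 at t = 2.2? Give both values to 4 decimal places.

-2.9191, -0.0004

Euler on (x_1,x_2): x_1_{n+1} = x_1_n + h·x_1', x_2_{n+1} = x_2_n + h·x_2'.
1.500000: (-1.210000, -0.140000); f=(-1.973994, 0.285516) → (-1.900898, -0.040069)
1.850000: (-1.900898, -0.040069); f=(-2.909267, 0.113277) → (-2.919141, -0.000422)
(x_1(2.2), x_2(2.2)) ≈ (-2.9191, -0.0004)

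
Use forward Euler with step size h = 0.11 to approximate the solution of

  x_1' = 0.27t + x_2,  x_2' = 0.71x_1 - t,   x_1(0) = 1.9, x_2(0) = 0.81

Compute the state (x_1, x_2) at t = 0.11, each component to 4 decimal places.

1.9891, 0.9584

Euler on (x_1,x_2): x_1_{n+1} = x_1_n + h·x_1', x_2_{n+1} = x_2_n + h·x_2'.
0.000000: (1.900000, 0.810000); f=(0.810000, 1.349000) → (1.989100, 0.958390)
(x_1(0.11), x_2(0.11)) ≈ (1.9891, 0.9584)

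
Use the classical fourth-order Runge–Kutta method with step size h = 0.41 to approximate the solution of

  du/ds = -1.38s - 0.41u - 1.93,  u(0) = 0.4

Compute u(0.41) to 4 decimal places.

RK4: k1 = f(s_n, u_n); k2 = f(s_n + h/2, u_n + (h/2)·k1); k3 = f(s_n + h/2, u_n + (h/2)·k2); k4 = f(s_n + h, u_n + h·k3); u_{n+1} = u_n + (h/6)·(k1 + 2k2 + 2k3 + k4).
s=0.000000, u=0.400000:
  k1 = f(0.000000, 0.400000) = -2.094000
  k2 = f(0.205000, -0.029270) = -2.200899
  k3 = f(0.205000, -0.051184) = -2.191914
  k4 = f(0.410000, -0.498685) = -2.291339
  u ← 0.400000 + (0.41/6)·(k1 + 2k2 + 2k3 + k4) = -0.500016
u(0.41) ≈ -0.5000

-0.5000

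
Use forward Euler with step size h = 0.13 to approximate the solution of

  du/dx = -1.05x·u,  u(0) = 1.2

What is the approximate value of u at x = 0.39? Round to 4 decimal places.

1.1369

Euler: u_{n+1} = u_n + h·f(x_n, u_n).
x=0.000000, u=1.200000: f=0.000000 → u ← 1.200000 + 0.13·0.000000 = 1.200000
x=0.130000, u=1.200000: f=-0.163800 → u ← 1.200000 + 0.13·(-0.163800) = 1.178706
x=0.260000, u=1.178706: f=-0.321787 → u ← 1.178706 + 0.13·(-0.321787) = 1.136874
u(0.39) ≈ 1.1369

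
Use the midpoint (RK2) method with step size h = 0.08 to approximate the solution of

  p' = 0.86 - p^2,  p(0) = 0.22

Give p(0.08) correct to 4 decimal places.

0.2837

Midpoint: k1 = f(t_n, p_n); k2 = f(t_n + h/2, p_n + (h/2)·k1); p_{n+1} = p_n + h·k2.
t=0.000000, p=0.220000:
  k1 = f(0.000000, 0.220000) = 0.811600
  k2 = f(0.040000, 0.252464) = 0.796262
  p ← 0.220000 + 0.08·0.796262 = 0.283701
p(0.08) ≈ 0.2837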